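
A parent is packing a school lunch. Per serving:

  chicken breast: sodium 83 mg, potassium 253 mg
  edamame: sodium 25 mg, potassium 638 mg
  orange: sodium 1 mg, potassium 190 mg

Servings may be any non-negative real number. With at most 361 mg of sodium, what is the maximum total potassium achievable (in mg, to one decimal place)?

68590.0 mg

Potassium per mg sodium: orange 190, edamame 25.52, chicken breast 3.048.
With no serving limits, spend the whole sodium allowance on orange: 361 mg / 1 mg × 190 mg = 68590.0 mg.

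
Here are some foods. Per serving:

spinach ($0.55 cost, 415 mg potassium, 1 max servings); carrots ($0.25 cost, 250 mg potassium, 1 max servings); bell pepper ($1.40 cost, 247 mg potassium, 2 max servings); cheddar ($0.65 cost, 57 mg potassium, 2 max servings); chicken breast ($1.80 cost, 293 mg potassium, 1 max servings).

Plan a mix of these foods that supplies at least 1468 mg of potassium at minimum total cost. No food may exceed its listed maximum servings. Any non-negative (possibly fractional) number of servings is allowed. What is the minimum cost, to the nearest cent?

Cost per mg of potassium: carrots $0.0010, spinach $0.0013, bell pepper $0.0057, chicken breast $0.0061, cheddar $0.0114.
Take 1 serving of carrots: +250.0 mg potassium for $0.25 (total $0.25, still need 1218.0 mg).
Take 1 serving of spinach: +415.0 mg potassium for $0.55 (total $0.80, still need 803.0 mg).
Take 2 servings of bell pepper: +494.0 mg potassium for $2.80 (total $3.60, still need 309.0 mg).
Take 1 serving of chicken breast: +293.0 mg potassium for $1.80 (total $5.40, still need 16.0 mg).
Take 0.2807 servings of cheddar: +16.0 mg potassium for $0.18 (total $5.58, still need 0.0 mg).
Greedy by cheapest-per-mg is optimal for a single linear constraint, so the minimum cost is $5.58.

$5.58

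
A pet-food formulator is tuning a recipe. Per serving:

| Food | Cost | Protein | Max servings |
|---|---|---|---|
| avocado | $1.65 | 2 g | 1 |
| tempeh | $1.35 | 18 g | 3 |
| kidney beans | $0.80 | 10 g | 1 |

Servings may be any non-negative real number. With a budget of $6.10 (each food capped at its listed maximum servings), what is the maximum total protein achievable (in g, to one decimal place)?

65.5 g

Protein per dollar: tempeh 13.33, kidney beans 12.5, avocado 1.212.
Take 3 servings of tempeh: spends $4.05, +54.0 g protein (running total 54.0 g).
Take 1 serving of kidney beans: spends $0.80, +10.0 g protein (running total 64.0 g).
Take 0.7576 servings of avocado: spends $1.25, +1.5 g protein (running total 65.5 g).
Filling greedily by protein-per-dollar is optimal for one linear limit, giving 65.5 g.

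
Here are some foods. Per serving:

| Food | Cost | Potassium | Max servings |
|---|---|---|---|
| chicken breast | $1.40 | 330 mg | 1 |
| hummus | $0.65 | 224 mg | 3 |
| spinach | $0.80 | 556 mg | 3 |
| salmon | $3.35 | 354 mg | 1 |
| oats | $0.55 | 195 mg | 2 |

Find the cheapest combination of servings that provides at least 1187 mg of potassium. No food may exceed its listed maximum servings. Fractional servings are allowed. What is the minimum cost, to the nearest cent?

$1.71

Cost per mg of potassium: spinach $0.0014, oats $0.0028, hummus $0.0029, chicken breast $0.0042, salmon $0.0095.
Take 2.135 servings of spinach: +1187.0 mg potassium for $1.71 (total $1.71, still need 0.0 mg).
Greedy by cheapest-per-mg is optimal for a single linear constraint, so the minimum cost is $1.71.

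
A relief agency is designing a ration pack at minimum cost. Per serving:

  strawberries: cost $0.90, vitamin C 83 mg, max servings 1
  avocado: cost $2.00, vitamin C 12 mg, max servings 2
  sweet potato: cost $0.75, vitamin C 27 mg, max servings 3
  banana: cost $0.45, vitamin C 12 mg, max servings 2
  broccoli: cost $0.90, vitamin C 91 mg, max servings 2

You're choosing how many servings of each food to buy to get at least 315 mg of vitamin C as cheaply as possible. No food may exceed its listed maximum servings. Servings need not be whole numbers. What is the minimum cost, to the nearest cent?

$4.09

Cost per mg of vitamin C: broccoli $0.0099, strawberries $0.0108, sweet potato $0.0278, banana $0.0375, avocado $0.1667.
Take 2 servings of broccoli: +182.0 mg vitamin C for $1.80 (total $1.80, still need 133.0 mg).
Take 1 serving of strawberries: +83.0 mg vitamin C for $0.90 (total $2.70, still need 50.0 mg).
Take 1.852 servings of sweet potato: +50.0 mg vitamin C for $1.39 (total $4.09, still need 0.0 mg).
Filling from the cheapest source first is optimal under one linear minimum: $4.09.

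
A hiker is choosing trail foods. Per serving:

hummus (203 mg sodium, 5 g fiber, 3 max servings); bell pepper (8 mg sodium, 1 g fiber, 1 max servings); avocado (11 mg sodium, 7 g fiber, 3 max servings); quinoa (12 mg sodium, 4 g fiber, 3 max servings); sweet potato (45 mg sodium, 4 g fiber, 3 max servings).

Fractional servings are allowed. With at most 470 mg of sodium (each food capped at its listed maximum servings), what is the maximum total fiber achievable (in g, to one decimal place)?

52.4 g

Fiber per mg sodium: avocado 0.6364, quinoa 0.3333, bell pepper 0.125, sweet potato 0.08889, hummus 0.02463.
Take 3 servings of avocado: uses 33 mg sodium, +21.0 g fiber (running total 21.0 g).
Take 3 servings of quinoa: uses 36 mg sodium, +12.0 g fiber (running total 33.0 g).
Take 1 serving of bell pepper: uses 8 mg sodium, +1.0 g fiber (running total 34.0 g).
Take 3 servings of sweet potato: uses 135 mg sodium, +12.0 g fiber (running total 46.0 g).
Take 1.271 servings of hummus: uses 258 mg sodium, +6.4 g fiber (running total 52.4 g).
Filling greedily by fiber-per-mg sodium is optimal for one linear limit, giving 52.4 g.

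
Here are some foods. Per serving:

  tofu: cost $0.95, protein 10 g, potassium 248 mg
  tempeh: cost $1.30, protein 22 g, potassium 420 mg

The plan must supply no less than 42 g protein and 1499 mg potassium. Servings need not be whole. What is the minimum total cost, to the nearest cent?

$4.64

With two linear requirements the optimum uses one or two foods; enumerate the corners.
tofu only: max(42/10, 1499/248) = 6.044 servings → $5.74.
tempeh only: max(42/22, 1499/420) = 3.569 servings → $4.64.
tofu + tempeh with both targets exact would need a negative amount; discard.
The minimum over all feasible corners is $4.64.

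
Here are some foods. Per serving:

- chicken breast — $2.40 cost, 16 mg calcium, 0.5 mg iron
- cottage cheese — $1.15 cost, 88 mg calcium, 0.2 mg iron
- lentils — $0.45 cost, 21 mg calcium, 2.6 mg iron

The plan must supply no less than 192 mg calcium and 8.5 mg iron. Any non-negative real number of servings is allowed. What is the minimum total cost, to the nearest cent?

chicken breast only: max(192/16, 8.5/0.5) = 17 servings → $40.80.
cottage cheese only: max(192/88, 8.5/0.2) = 42.5 servings → $48.88.
lentils only: max(192/21, 8.5/2.6) = 9.143 servings → $4.11.
chicken breast + cottage cheese: the both-tight solution has a negative serving — not a feasible corner.
chicken breast + lentils with both tight: 10.31 servings and 1.286 servings → $25.33.
cottage cheese + lentils with both tight: 1.428 servings and 3.159 servings → $3.06.
The minimum over all feasible corners is $3.06.

$3.06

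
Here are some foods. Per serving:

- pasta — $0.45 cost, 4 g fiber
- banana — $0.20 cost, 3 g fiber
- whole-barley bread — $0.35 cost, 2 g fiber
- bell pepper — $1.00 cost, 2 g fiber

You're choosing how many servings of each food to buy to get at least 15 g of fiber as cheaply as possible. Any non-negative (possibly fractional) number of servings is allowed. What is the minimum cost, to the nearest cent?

$1.00

Cost per g of fiber: banana $0.0667, pasta $0.1125, whole-barley bread $0.1750, bell pepper $0.5000.
With no serving limits, use only banana: 15 g / 3 g = 5 servings × $0.20 = $1.00.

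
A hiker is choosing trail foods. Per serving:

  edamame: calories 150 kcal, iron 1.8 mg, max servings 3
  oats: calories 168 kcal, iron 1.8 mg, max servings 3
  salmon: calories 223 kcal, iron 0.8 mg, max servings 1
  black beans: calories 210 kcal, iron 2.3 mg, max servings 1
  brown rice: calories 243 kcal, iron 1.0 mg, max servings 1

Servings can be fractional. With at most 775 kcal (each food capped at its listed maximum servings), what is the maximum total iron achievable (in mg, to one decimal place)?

8.9 mg

Iron per kcal: edamame 0.012, black beans 0.01095, oats 0.01071, brown rice 0.004115, salmon 0.003587.
Take 3 servings of edamame: uses 450 kcal, +5.4 mg iron (running total 5.4 mg).
Take 1 serving of black beans: uses 210 kcal, +2.3 mg iron (running total 7.7 mg).
Take 0.6845 servings of oats: uses 115 kcal, +1.2 mg iron (running total 8.9 mg).
Filling greedily by iron-per-kcal is optimal for one linear limit, giving 8.9 mg.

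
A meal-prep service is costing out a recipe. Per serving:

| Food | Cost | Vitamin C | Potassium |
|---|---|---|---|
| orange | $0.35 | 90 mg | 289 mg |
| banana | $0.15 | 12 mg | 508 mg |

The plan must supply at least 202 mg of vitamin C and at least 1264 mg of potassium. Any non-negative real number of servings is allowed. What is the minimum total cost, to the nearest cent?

$0.92

Compare the cost at each extreme point of the feasible region.
orange only: max(202/90, 1264/289) = 4.374 servings → $1.53.
banana only: max(202/12, 1264/508) = 16.83 servings → $2.52.
orange + banana with both tight: 2.07 servings and 1.311 servings → $0.92.
So the least-cost plan costs $0.92.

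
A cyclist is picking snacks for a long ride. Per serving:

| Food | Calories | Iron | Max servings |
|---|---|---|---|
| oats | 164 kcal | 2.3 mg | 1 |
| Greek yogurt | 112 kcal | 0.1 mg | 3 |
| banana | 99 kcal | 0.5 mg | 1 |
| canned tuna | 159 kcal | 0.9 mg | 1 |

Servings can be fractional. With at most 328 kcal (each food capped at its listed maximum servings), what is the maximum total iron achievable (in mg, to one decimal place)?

3.2 mg

Iron per kcal: oats 0.01402, canned tuna 0.00566, banana 0.005051, Greek yogurt 0.0008929.
Take 1 serving of oats: uses 164 kcal, +2.3 mg iron (running total 2.3 mg).
Take 1 serving of canned tuna: uses 159 kcal, +0.9 mg iron (running total 3.2 mg).
Take 0.05051 servings of banana: uses 5 kcal, +0.0 mg iron (running total 3.2 mg).
Greedy by best ratio exhausts the calories allowance optimally: 3.2 mg.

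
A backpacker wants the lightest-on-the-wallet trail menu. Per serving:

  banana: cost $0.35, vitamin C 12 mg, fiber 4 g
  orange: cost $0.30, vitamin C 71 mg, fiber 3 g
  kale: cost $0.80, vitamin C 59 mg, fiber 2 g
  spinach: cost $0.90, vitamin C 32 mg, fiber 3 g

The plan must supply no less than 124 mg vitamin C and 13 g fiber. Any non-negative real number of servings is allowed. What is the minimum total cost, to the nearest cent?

$1.19

A basic optimal solution has at most two foods positive. Try each food alone and each pair with both targets met exactly.
banana only: max(124/12, 13/4) = 10.33 servings → $3.62.
orange only: max(124/71, 13/3) = 4.333 servings → $1.30.
kale only: max(124/59, 13/2) = 6.5 servings → $5.20.
spinach only: max(124/32, 13/3) = 4.333 servings → $3.90.
banana + orange with both tight: 2.222 servings and 1.371 servings → $1.19.
banana + kale with both tight: 2.448 servings and 1.604 servings → $2.14.
banana + spinach with both tight: 0.4783 servings and 3.696 servings → $3.49.
orange + kale with both targets exact would need a negative amount; discard.
orange + spinach: the both-tight solution has a negative serving — not a feasible corner.
kale + spinach: the both-tight solution has a negative serving — not a feasible corner.
The minimum over all feasible corners is $1.19.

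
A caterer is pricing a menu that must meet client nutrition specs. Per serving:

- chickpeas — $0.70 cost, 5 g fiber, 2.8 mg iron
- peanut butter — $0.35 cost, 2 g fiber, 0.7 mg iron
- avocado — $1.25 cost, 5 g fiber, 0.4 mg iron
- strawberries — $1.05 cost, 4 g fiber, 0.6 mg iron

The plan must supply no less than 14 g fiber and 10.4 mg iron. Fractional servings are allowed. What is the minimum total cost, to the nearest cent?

The cheapest plan sits at a corner of the feasible region — with two constraints it uses at most two foods.
chickpeas only: max(14/5, 10.4/2.8) = 3.714 servings → $2.60.
peanut butter only: max(14/2, 10.4/0.7) = 14.86 servings → $5.20.
avocado only: max(14/5, 10.4/0.4) = 26 servings → $32.50.
strawberries only: max(14/4, 10.4/0.6) = 17.33 servings → $18.20.
chickpeas + peanut butter with both targets exact would need a negative amount; discard.
chickpeas + avocado with both targets exact would need a negative amount; discard.
chickpeas + strawberries: intersection lies outside the first quadrant.
peanut butter + avocado with both targets exact would need a negative amount; discard.
peanut butter + strawberries: the both-tight solution has a negative serving — not a feasible corner.
avocado + strawberries: intersection lies outside the first quadrant.
The minimum over all feasible corners is $2.60.

$2.60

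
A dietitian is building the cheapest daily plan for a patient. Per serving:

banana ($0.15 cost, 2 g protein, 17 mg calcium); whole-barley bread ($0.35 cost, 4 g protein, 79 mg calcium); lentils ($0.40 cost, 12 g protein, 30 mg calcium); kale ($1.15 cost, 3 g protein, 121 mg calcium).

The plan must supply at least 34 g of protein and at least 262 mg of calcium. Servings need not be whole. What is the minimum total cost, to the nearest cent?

banana only: max(34/2, 262/17) = 17 servings → $2.55.
whole-barley bread only: max(34/4, 262/79) = 8.5 servings → $2.98.
lentils only: max(34/12, 262/30) = 8.733 servings → $3.49.
kale only: max(34/3, 262/121) = 11.33 servings → $13.03.
banana + whole-barley bread with both targets exact would need a negative amount; discard.
banana + lentils with both tight: 14.75 servings and 0.375 servings → $2.36.
banana + kale: intersection lies outside the first quadrant.
whole-barley bread + lentils with both tight: 2.565 servings and 1.978 servings → $1.69.
whole-barley bread + kale: the both-tight solution has a negative serving — not a feasible corner.
lentils + kale with both tight: 2.443 servings and 1.559 servings → $2.77.
The minimum over all feasible corners is $1.69.

$1.69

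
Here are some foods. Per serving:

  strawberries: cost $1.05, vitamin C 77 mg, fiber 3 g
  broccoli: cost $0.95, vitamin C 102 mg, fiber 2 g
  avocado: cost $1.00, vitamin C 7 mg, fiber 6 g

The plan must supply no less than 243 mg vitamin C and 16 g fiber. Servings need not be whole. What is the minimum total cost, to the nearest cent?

$4.05

The cheapest plan sits at a corner of the feasible region — with two constraints it uses at most two foods.
strawberries only: max(243/77, 16/3) = 5.333 servings → $5.60.
broccoli only: max(243/102, 16/2) = 8 servings → $7.60.
avocado only: max(243/7, 16/6) = 34.71 servings → $34.71.
strawberries + broccoli: intersection lies outside the first quadrant.
strawberries + avocado with both tight: 3.052 servings and 1.141 servings → $4.35.
broccoli + avocado with both tight: 2.251 servings and 1.916 servings → $4.05.
So the least-cost plan costs $4.05.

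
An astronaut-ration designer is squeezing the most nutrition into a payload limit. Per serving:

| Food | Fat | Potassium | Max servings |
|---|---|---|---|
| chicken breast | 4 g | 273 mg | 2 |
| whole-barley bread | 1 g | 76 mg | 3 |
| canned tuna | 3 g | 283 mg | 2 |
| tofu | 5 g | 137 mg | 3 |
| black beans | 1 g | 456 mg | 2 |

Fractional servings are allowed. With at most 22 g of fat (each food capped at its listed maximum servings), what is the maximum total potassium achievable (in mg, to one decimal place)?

2334.2 mg

Potassium per g fat: black beans 456, canned tuna 94.33, whole-barley bread 76, chicken breast 68.25, tofu 27.4.
Take 2 servings of black beans: uses 2 g fat, +912.0 mg potassium (running total 912.0 mg).
Take 2 servings of canned tuna: uses 6 g fat, +566.0 mg potassium (running total 1478.0 mg).
Take 3 servings of whole-barley bread: uses 3 g fat, +228.0 mg potassium (running total 1706.0 mg).
Take 2 servings of chicken breast: uses 8 g fat, +546.0 mg potassium (running total 2252.0 mg).
Take 0.6 servings of tofu: uses 3 g fat, +82.2 mg potassium (running total 2334.2 mg).
Greedy by best ratio exhausts the fat allowance optimally: 2334.2 mg.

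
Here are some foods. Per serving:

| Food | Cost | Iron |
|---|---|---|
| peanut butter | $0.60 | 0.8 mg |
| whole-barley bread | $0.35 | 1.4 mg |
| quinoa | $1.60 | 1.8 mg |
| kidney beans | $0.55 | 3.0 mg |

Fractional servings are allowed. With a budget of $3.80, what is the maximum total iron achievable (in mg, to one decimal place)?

20.7 mg

Iron per dollar: kidney beans 5.455, whole-barley bread 4, peanut butter 1.333, quinoa 1.125.
With no serving limits, spend the whole cost allowance on kidney beans: $3.80 / $0.55 × 3.0 mg = 20.7 mg.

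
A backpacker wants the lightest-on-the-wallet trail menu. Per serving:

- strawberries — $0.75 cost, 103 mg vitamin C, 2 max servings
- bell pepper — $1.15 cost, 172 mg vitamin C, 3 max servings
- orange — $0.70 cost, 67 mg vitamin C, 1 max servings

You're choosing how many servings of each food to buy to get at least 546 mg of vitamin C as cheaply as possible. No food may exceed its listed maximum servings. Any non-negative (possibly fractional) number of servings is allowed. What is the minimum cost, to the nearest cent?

Cost per mg of vitamin C: bell pepper $0.0067, strawberries $0.0073, orange $0.0104.
Take 3 servings of bell pepper: +516.0 mg vitamin C for $3.45 (total $3.45, still need 30.0 mg).
Take 0.2913 servings of strawberries: +30.0 mg vitamin C for $0.22 (total $3.67, still need 0.0 mg).
Filling from the cheapest source first is optimal under one linear minimum: $3.67.

$3.67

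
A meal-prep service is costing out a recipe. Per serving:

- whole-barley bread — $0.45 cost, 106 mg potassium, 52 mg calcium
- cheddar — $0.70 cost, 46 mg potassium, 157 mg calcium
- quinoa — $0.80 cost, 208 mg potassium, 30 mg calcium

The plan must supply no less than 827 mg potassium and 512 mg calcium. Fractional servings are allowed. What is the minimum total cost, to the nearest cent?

$3.91

whole-barley bread only: max(827/106, 512/52) = 9.846 servings → $4.43.
cheddar only: max(827/46, 512/157) = 17.98 servings → $12.58.
quinoa only: max(827/208, 512/30) = 17.07 servings → $13.65.
whole-barley bread + cheddar with both tight: 7.459 servings and 0.7907 servings → $3.91.
whole-barley bread + quinoa: intersection lies outside the first quadrant.
cheddar + quinoa with both tight: 2.612 servings and 3.398 servings → $4.55.
The minimum over all feasible corners is $3.91.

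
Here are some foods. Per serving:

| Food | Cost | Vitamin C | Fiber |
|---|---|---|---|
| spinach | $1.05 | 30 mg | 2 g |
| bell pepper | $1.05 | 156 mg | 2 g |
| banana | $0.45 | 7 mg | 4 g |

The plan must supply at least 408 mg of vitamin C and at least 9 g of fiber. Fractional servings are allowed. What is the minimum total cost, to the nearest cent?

$3.13

A basic optimal solution has at most two foods positive. Try each food alone and each pair with both targets met exactly.
spinach only: max(408/30, 9/2) = 13.6 servings → $14.28.
bell pepper only: max(408/156, 9/2) = 4.5 servings → $4.72.
banana only: max(408/7, 9/4) = 58.29 servings → $26.23.
spinach + bell pepper with both tight: 2.333 servings and 2.167 servings → $4.72.
spinach + banana with both targets exact would need a negative amount; discard.
bell pepper + banana with both tight: 2.572 servings and 0.9639 servings → $3.13.
So the least-cost plan costs $3.13.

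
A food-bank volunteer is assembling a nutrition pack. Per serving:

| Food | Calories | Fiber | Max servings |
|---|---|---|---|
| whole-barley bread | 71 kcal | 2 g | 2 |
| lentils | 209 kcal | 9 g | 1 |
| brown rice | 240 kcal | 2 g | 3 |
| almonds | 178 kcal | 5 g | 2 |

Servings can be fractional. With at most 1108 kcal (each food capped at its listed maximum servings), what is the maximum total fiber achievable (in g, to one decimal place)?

26.3 g

Fiber per kcal: lentils 0.04306, whole-barley bread 0.02817, almonds 0.02809, brown rice 0.008333.
Take 1 serving of lentils: uses 209 kcal, +9.0 g fiber (running total 9.0 g).
Take 2 servings of whole-barley bread: uses 142 kcal, +4.0 g fiber (running total 13.0 g).
Take 2 servings of almonds: uses 356 kcal, +10.0 g fiber (running total 23.0 g).
Take 1.671 servings of brown rice: uses 401 kcal, +3.3 g fiber (running total 26.3 g).
Filling greedily by fiber-per-kcal is optimal for one linear limit, giving 26.3 g.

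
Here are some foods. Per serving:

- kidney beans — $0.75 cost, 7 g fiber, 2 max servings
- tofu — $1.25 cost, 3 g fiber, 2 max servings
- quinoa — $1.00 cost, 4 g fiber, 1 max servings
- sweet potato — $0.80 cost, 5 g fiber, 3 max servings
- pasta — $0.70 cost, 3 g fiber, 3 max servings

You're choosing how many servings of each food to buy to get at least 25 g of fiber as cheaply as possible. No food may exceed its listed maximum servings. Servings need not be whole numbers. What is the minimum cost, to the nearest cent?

Cost per g of fiber: kidney beans $0.1071, sweet potato $0.1600, pasta $0.2333, quinoa $0.2500, tofu $0.4167.
Take 2 servings of kidney beans: +14.0 g fiber for $1.50 (total $1.50, still need 11.0 g).
Take 2.2 servings of sweet potato: +11.0 g fiber for $1.76 (total $3.26, still need 0.0 g).
Greedy by cheapest-per-g is optimal for a single linear constraint, so the minimum cost is $3.26.

$3.26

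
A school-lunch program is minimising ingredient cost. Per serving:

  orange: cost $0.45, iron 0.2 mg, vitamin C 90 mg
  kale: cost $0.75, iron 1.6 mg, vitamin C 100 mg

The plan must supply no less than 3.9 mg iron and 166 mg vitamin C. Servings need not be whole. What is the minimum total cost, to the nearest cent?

Two binding constraints pin down two serving amounts, so the optimal mix uses at most two foods. The candidates are each food alone (scaled to the tighter of iron/vitamin C) and each pair with both constraints tight.
orange only: max(3.9/0.2, 166/90) = 19.5 servings → $8.78.
kale only: max(3.9/1.6, 166/100) = 2.438 servings → $1.83.
orange + kale: intersection lies outside the first quadrant.
Cheapest feasible corner: $1.83.

$1.83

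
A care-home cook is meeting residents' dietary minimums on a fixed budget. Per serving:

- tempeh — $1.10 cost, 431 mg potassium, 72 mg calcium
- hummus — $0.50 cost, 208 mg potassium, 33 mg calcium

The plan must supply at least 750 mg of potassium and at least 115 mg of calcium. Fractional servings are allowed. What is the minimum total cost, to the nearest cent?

The cheapest plan sits at a corner of the feasible region — with two constraints it uses at most two foods.
tempeh only: max(750/431, 115/72) = 1.74 servings → $1.91.
hummus only: max(750/208, 115/33) = 3.606 servings → $1.80.
tempeh + hummus: intersection lies outside the first quadrant.
So the least-cost plan costs $1.80.

$1.80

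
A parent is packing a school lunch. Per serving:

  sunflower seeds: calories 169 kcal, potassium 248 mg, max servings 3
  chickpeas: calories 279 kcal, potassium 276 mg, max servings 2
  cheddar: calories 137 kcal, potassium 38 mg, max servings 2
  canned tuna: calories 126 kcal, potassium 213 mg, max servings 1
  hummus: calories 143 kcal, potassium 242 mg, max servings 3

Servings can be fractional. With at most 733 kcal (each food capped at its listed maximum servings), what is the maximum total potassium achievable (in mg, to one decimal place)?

Potassium per kcal: hummus 1.692, canned tuna 1.69, sunflower seeds 1.467, chickpeas 0.9892, cheddar 0.2774.
Take 3 servings of hummus: uses 429 kcal, +726.0 mg potassium (running total 726.0 mg).
Take 1 serving of canned tuna: uses 126 kcal, +213.0 mg potassium (running total 939.0 mg).
Take 1.053 servings of sunflower seeds: uses 178 kcal, +261.2 mg potassium (running total 1200.2 mg).
Greedy by best ratio exhausts the calories allowance optimally: 1200.2 mg.

1200.2 mg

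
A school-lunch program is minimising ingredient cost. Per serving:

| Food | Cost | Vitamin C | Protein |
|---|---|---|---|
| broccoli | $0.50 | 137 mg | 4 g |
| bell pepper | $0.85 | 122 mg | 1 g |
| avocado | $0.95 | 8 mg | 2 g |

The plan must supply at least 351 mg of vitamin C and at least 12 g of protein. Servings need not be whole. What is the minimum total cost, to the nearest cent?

For a min-cost LP with two ≥-constraints, a basic feasible solution has at most two positive variables.
broccoli only: max(351/137, 12/4) = 3 servings → $1.50.
bell pepper only: max(351/122, 12/1) = 12 servings → $10.20.
avocado only: max(351/8, 12/2) = 43.88 servings → $41.68.
broccoli + bell pepper with both targets exact would need a negative amount; discard.
broccoli + avocado with both tight: 2.504 servings and 0.9917 servings → $2.19.
bell pepper + avocado with both tight: 2.568 servings and 4.716 servings → $6.66.
So the least-cost plan costs $1.50.

$1.50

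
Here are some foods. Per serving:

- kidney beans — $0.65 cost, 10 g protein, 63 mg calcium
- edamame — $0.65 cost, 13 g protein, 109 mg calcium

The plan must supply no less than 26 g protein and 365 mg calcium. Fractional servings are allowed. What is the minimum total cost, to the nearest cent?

kidney beans only: max(26/10, 365/63) = 5.794 servings → $3.77.
edamame only: max(26/13, 365/109) = 3.349 servings → $2.18.
kidney beans + edamame: the both-tight solution has a negative serving — not a feasible corner.
Cheapest feasible corner: $2.18.

$2.18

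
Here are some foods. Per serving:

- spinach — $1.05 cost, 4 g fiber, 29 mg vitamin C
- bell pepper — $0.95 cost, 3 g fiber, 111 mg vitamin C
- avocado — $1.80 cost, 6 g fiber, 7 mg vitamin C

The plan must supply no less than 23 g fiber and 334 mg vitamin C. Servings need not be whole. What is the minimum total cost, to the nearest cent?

$6.34

Two binding constraints pin down two serving amounts, so the optimal mix uses at most two foods. The candidates are each food alone (scaled to the tighter of fiber/vitamin C) and each pair with both constraints tight.
spinach only: max(23/4, 334/29) = 11.52 servings → $12.09.
bell pepper only: max(23/3, 334/111) = 7.667 servings → $7.28.
avocado only: max(23/6, 334/7) = 47.71 servings → $85.89.
spinach + bell pepper with both tight: 4.345 servings and 1.874 servings → $6.34.
spinach + avocado: intersection lies outside the first quadrant.
bell pepper + avocado with both tight: 2.857 servings and 2.405 servings → $7.04.
Cheapest feasible corner: $6.34.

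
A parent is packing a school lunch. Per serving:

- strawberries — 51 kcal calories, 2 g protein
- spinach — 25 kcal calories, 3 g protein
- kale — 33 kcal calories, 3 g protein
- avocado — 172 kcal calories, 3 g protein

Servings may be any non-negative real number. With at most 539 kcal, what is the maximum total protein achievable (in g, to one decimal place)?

64.7 g

Protein per kcal: spinach 0.12, kale 0.09091, strawberries 0.03922, avocado 0.01744.
With no serving limits, spend the whole calories allowance on spinach: 539 kcal / 25 kcal × 3 g = 64.7 g.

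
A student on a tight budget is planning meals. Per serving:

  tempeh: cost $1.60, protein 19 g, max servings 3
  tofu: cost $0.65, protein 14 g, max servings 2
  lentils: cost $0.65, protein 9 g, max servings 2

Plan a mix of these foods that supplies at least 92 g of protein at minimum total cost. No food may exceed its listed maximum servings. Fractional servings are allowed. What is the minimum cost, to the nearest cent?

Cost per g of protein: tofu $0.0464, lentils $0.0722, tempeh $0.0842.
Take 2 servings of tofu: +28.0 g protein for $1.30 (total $1.30, still need 64.0 g).
Take 2 servings of lentils: +18.0 g protein for $1.30 (total $2.60, still need 46.0 g).
Take 2.421 servings of tempeh: +46.0 g protein for $3.87 (total $6.47, still need 0.0 g).
Greedy by cheapest-per-g is optimal for a single linear constraint, so the minimum cost is $6.47.

$6.47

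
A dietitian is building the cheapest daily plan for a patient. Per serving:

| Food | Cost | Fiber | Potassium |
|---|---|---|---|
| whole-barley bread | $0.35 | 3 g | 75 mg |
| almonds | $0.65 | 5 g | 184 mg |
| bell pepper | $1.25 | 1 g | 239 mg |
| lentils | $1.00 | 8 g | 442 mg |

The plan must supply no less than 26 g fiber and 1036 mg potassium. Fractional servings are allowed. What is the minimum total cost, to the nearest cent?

$3.14

whole-barley bread only: max(26/3, 1036/75) = 13.81 servings → $4.83.
almonds only: max(26/5, 1036/184) = 5.63 servings → $3.66.
bell pepper only: max(26/1, 1036/239) = 26 servings → $32.50.
lentils only: max(26/8, 1036/442) = 3.25 servings → $3.25.
whole-barley bread + almonds with both targets exact would need a negative amount; discard.
whole-barley bread + bell pepper with both tight: 8.065 servings and 1.804 servings → $5.08.
whole-barley bread + lentils with both tight: 4.413 servings and 1.595 servings → $3.14.
almonds + bell pepper with both tight: 5.122 servings and 0.3917 servings → $3.82.
almonds + lentils with both tight: 4.341 servings and 0.5366 servings → $3.36.
bell pepper + lentils: intersection lies outside the first quadrant.
The minimum over all feasible corners is $3.14.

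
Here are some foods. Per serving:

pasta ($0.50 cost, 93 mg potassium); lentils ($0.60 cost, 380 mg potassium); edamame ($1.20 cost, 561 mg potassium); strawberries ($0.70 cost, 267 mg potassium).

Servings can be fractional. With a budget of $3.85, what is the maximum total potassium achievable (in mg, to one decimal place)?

2438.3 mg

Potassium per dollar: lentils 633.3, edamame 467.5, strawberries 381.4, pasta 186.
With no serving limits, spend the whole cost allowance on lentils: $3.85 / $0.60 × 380 mg = 2438.3 mg.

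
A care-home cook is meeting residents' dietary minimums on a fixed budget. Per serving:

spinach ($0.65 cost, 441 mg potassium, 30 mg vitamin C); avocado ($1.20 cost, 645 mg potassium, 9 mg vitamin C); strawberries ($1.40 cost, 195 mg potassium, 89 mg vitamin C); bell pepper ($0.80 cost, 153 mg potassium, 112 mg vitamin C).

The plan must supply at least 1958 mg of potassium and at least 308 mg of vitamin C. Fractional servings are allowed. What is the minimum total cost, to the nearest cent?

$3.87

Compare the cost at each extreme point of the feasible region.
spinach only: max(1958/441, 308/30) = 10.27 servings → $6.67.
avocado only: max(1958/645, 308/9) = 34.22 servings → $41.07.
strawberries only: max(1958/195, 308/89) = 10.04 servings → $14.06.
bell pepper only: max(1958/153, 308/112) = 12.8 servings → $10.24.
spinach + avocado with both targets exact would need a negative amount; discard.
spinach + strawberries with both tight: 3.419 servings and 2.308 servings → $5.45.
spinach + bell pepper with both tight: 3.843 servings and 1.721 servings → $3.87.
avocado + strawberries with both tight: 2.052 servings and 3.253 servings → $7.02.
avocado + bell pepper with both tight: 2.43 servings and 2.555 servings → $4.96.
strawberries + bell pepper: the both-tight solution has a negative serving — not a feasible corner.
So the least-cost plan costs $3.87.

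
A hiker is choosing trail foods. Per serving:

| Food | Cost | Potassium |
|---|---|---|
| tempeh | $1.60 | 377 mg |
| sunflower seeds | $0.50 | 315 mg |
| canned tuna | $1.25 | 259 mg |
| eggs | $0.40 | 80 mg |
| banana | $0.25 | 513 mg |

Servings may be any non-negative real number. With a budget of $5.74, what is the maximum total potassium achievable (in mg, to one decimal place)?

Potassium per dollar: banana 2052, sunflower seeds 630, tempeh 235.6, canned tuna 207.2, eggs 200.
With no serving limits, spend the whole cost allowance on banana: $5.74 / $0.25 × 513 mg = 11778.5 mg.

11778.5 mg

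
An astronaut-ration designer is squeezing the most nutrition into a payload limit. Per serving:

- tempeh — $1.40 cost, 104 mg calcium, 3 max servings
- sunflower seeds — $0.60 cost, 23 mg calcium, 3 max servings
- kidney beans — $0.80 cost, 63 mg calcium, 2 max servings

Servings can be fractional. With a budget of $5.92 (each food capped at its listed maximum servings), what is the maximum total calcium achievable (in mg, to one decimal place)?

442.6 mg

Calcium per dollar: kidney beans 78.75, tempeh 74.29, sunflower seeds 38.33.
Take 2 servings of kidney beans: spends $1.60, +126.0 mg calcium (running total 126.0 mg).
Take 3 servings of tempeh: spends $4.20, +312.0 mg calcium (running total 438.0 mg).
Take 0.2 servings of sunflower seeds: spends $0.12, +4.6 mg calcium (running total 442.6 mg).
Greedy by best ratio exhausts the cost allowance optimally: 442.6 mg.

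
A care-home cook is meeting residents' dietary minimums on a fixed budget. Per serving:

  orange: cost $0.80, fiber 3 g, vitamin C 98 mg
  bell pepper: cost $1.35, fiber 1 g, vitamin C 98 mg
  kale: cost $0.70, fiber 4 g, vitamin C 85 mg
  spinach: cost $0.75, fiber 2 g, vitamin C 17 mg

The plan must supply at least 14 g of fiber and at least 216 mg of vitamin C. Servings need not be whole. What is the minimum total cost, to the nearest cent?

An LP optimum is at a vertex; with two nutrient constraints at most two foods are used. Check each candidate.
orange only: max(14/3, 216/98) = 4.667 servings → $3.73.
bell pepper only: max(14/1, 216/98) = 14 servings → $18.90.
kale only: max(14/4, 216/85) = 3.5 servings → $2.45.
spinach only: max(14/2, 216/17) = 12.71 servings → $9.53.
orange + bell pepper: intersection lies outside the first quadrant.
orange + kale: the both-tight solution has a negative serving — not a feasible corner.
orange + spinach with both tight: 1.338 servings and 4.993 servings → $4.82.
bell pepper + kale: intersection lies outside the first quadrant.
bell pepper + spinach with both tight: 1.084 servings and 6.458 servings → $6.31.
kale + spinach with both tight: 1.902 servings and 3.196 servings → $3.73.
So the least-cost plan costs $2.45.

$2.45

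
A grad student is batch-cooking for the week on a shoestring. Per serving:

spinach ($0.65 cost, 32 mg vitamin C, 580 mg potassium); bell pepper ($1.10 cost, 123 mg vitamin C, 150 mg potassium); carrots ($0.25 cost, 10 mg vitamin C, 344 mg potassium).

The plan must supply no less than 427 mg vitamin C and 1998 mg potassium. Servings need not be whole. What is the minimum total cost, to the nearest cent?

$4.53

With two linear requirements the optimum uses one or two foods; enumerate the corners.
spinach only: max(427/32, 1998/580) = 13.34 servings → $8.67.
bell pepper only: max(427/123, 1998/150) = 13.32 servings → $14.65.
carrots only: max(427/10, 1998/344) = 42.7 servings → $10.68.
spinach + bell pepper with both tight: 2.731 servings and 2.761 servings → $4.81.
spinach + carrots: the both-tight solution has a negative serving — not a feasible corner.
bell pepper + carrots with both tight: 3.11 servings and 4.452 servings → $4.53.
So the least-cost plan costs $4.53.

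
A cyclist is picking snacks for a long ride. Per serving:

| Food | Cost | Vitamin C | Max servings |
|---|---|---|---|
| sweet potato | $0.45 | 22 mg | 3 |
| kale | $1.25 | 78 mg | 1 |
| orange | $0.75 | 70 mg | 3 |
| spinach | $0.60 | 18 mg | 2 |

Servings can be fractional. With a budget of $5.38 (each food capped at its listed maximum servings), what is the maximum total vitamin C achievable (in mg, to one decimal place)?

Vitamin C per dollar: orange 93.33, kale 62.4, sweet potato 48.89, spinach 30.
Take 3 servings of orange: spends $2.25, +210.0 mg vitamin C (running total 210.0 mg).
Take 1 serving of kale: spends $1.25, +78.0 mg vitamin C (running total 288.0 mg).
Take 3 servings of sweet potato: spends $1.35, +66.0 mg vitamin C (running total 354.0 mg).
Take 0.8833 servings of spinach: spends $0.53, +15.9 mg vitamin C (running total 369.9 mg).
Greedy by best ratio exhausts the cost allowance optimally: 369.9 mg.

369.9 mg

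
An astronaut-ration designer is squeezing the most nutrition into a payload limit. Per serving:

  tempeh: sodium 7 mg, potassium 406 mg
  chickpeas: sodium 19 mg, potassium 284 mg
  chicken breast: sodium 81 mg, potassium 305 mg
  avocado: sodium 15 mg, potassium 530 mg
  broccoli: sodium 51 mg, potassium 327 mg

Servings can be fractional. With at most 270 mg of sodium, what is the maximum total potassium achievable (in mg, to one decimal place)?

15660.0 mg

Potassium per mg sodium: tempeh 58, avocado 35.33, chickpeas 14.95, broccoli 6.412, chicken breast 3.765.
With no serving limits, spend the whole sodium allowance on tempeh: 270 mg / 7 mg × 406 mg = 15660.0 mg.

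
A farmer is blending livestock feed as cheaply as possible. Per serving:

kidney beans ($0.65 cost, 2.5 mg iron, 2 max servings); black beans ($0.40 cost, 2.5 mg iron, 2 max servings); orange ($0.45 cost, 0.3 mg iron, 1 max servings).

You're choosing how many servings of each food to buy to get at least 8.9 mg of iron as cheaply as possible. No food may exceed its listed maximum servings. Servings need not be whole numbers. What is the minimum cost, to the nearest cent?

Cost per mg of iron: black beans $0.1600, kidney beans $0.2600, orange $1.5000.
Take 2 servings of black beans: +5.0 mg iron for $0.80 (total $0.80, still need 3.9 mg).
Take 1.56 servings of kidney beans: +3.9 mg iron for $1.01 (total $1.81, still need 0.0 mg).
Filling from the cheapest source first is optimal under one linear minimum: $1.81.

$1.81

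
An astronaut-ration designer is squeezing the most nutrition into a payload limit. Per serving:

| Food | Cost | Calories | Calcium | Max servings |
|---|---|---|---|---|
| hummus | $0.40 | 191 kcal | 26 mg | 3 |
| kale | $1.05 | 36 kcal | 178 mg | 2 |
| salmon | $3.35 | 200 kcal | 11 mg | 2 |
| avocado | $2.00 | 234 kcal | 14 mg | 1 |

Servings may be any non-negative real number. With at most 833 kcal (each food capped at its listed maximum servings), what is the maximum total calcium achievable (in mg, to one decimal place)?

Calcium per kcal: kale 4.944, hummus 0.1361, avocado 0.05983, salmon 0.055.
Take 2 servings of kale: uses 72 kcal, +356.0 mg calcium (running total 356.0 mg).
Take 3 servings of hummus: uses 573 kcal, +78.0 mg calcium (running total 434.0 mg).
Take 0.8034 servings of avocado: uses 188 kcal, +11.2 mg calcium (running total 445.2 mg).
Filling greedily by calcium-per-kcal is optimal for one linear limit, giving 445.2 mg.

445.2 mg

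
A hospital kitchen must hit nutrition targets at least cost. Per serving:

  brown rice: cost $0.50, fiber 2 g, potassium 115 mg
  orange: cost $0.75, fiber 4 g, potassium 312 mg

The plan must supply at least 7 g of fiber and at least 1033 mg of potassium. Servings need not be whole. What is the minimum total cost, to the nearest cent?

$2.48

At the optimum either one food covers both requirements or two foods hit both targets exactly; no other combination can be cheaper.
brown rice only: max(7/2, 1033/115) = 8.983 servings → $4.49.
orange only: max(7/4, 1033/312) = 3.311 servings → $2.48.
brown rice + orange: the both-tight solution has a negative serving — not a feasible corner.
Cheapest feasible corner: $2.48.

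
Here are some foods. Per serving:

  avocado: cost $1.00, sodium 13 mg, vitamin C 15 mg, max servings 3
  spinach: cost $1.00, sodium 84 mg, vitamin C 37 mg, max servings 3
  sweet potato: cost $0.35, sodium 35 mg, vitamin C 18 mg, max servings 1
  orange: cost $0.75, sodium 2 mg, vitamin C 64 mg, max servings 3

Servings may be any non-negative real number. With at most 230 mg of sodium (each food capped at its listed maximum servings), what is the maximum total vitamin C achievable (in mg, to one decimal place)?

321.1 mg

Vitamin C per mg sodium: orange 32, avocado 1.154, sweet potato 0.5143, spinach 0.4405.
Take 3 servings of orange: uses 6 mg sodium, +192.0 mg vitamin C (running total 192.0 mg).
Take 3 servings of avocado: uses 39 mg sodium, +45.0 mg vitamin C (running total 237.0 mg).
Take 1 serving of sweet potato: uses 35 mg sodium, +18.0 mg vitamin C (running total 255.0 mg).
Take 1.786 servings of spinach: uses 150 mg sodium, +66.1 mg vitamin C (running total 321.1 mg).
Greedy by best ratio exhausts the sodium allowance optimally: 321.1 mg.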